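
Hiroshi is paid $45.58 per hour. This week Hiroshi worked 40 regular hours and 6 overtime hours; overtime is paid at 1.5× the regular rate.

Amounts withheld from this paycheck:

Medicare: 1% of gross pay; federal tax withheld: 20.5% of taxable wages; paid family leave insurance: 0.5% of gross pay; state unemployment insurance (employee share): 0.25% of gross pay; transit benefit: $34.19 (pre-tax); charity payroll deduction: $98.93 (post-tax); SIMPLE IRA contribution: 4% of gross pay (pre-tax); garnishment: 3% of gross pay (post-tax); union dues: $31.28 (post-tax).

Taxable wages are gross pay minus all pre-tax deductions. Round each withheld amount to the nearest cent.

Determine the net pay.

$1,441.07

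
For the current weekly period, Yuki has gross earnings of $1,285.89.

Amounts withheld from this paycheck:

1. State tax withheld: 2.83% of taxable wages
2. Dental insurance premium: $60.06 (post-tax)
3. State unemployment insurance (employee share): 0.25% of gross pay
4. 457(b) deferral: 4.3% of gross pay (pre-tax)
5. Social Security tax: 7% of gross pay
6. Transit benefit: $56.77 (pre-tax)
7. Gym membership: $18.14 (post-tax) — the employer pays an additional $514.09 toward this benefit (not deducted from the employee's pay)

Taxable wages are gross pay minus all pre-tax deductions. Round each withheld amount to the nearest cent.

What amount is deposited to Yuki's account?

Transit benefit: $56.77
457(b) deferral: $1,285.89 × 0.043 = $55.29
Pre-tax total = $56.77 + $55.29 = $112.06
Taxable wages = $1,285.89 − $112.06 = $1,173.83
State tax withheld: $1,173.83 × 0.0283 = $33.22
Social Security tax: $1,285.89 × 0.07 = $90.01
State unemployment insurance (employee share): $1,285.89 × 0.0025 = $3.21
Gym membership: $18.14
Dental insurance premium: $60.06
(Employer's $514.09 toward gym membership is not withheld from the employee.)
Total deductions = $56.77 + $55.29 + $33.22 + $90.01 + $3.21 + $18.14 + $60.06 = $316.70
Net pay = $1,285.89 − $316.70 = $969.19

$969.19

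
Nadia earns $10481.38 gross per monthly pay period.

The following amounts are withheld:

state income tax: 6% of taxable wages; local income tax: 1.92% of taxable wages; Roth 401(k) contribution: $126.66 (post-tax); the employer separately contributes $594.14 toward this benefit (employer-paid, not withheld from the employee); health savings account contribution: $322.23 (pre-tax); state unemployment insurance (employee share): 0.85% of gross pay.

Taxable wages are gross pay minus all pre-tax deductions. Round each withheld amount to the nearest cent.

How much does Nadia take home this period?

Health savings account contribution: $322.23
Taxable wages = $10481.38 − $322.23 = $10159.15
State income tax: $10159.15 × 0.06 = $609.55
Local income tax: $10159.15 × 0.0192 = $195.06
State unemployment insurance (employee share): $10481.38 × 0.0085 = $89.09
Roth 401(k) contribution: $126.66
(Employer's $594.14 toward Roth 401(k) contribution is not withheld from the employee.)
Total deductions = $322.23 + $609.55 + $195.06 + $89.09 + $126.66 = $1342.59
Net pay = $10481.38 − $1342.59 = $9138.79

$9138.79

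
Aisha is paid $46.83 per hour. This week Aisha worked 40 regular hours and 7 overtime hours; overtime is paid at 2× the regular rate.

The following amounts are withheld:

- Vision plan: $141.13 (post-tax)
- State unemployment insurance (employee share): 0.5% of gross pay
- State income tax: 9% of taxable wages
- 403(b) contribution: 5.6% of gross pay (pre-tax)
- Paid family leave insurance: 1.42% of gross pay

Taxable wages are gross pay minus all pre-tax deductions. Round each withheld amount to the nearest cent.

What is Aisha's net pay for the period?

Regular pay: 40 × $46.83 = $1,873.20
Overtime pay: 7 × $46.83 × 2 = $655.62
Gross pay = $1,873.20 + $655.62 = $2,528.82
403(b) contribution: $2,528.82 × 0.056 = $141.61
Taxable wages = $2,528.82 − $141.61 = $2,387.21
State income tax: $2,387.21 × 0.09 = $214.85
State unemployment insurance (employee share): $2,528.82 × 0.005 = $12.64
Paid family leave insurance: $2,528.82 × 0.0142 = $35.91
Vision plan: $141.13
Total deductions = $141.61 + $214.85 + $12.64 + $35.91 + $141.13 = $546.14
Net pay = $2,528.82 − $546.14 = $1,982.68

$1,982.68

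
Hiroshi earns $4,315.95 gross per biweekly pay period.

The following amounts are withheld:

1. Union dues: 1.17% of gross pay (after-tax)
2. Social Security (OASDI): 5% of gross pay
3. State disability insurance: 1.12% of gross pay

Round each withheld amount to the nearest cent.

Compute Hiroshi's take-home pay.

State disability insurance: $4,315.95 × 0.0112 = $48.34
Social Security (OASDI): $4,315.95 × 0.05 = $215.80
Union dues: $4,315.95 × 0.0117 = $50.50
Total deductions = $48.34 + $215.80 + $50.50 = $314.64
Net pay = $4,315.95 − $314.64 = $4,001.31

$4,001.31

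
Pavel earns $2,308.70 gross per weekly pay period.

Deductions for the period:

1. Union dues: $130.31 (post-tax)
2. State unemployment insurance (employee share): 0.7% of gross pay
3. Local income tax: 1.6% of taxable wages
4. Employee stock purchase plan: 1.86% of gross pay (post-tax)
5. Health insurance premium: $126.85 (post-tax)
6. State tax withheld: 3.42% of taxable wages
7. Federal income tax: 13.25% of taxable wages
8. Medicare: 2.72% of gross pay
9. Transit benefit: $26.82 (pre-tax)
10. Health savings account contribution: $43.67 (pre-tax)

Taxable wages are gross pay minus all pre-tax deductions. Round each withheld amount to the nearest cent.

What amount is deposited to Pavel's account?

$1,450.23

Transit benefit: $26.82
Health savings account contribution: $43.67
Pre-tax total = $26.82 + $43.67 = $70.49
Taxable wages = $2,308.70 − $70.49 = $2,238.21
Federal income tax: $2,238.21 × 0.1325 = $296.56
State tax withheld: $2,238.21 × 0.0342 = $76.55
Local income tax: $2,238.21 × 0.016 = $35.81
Medicare: $2,308.70 × 0.0272 = $62.80
State unemployment insurance (employee share): $2,308.70 × 0.007 = $16.16
Union dues: $130.31
Health insurance premium: $126.85
Employee stock purchase plan: $2,308.70 × 0.0186 = $42.94
Total deductions = $26.82 + $43.67 + $296.56 + $76.55 + $35.81 + $62.80 + $16.16 + $130.31 + $126.85 + $42.94 = $858.47
Net pay = $2,308.70 − $858.47 = $1,450.23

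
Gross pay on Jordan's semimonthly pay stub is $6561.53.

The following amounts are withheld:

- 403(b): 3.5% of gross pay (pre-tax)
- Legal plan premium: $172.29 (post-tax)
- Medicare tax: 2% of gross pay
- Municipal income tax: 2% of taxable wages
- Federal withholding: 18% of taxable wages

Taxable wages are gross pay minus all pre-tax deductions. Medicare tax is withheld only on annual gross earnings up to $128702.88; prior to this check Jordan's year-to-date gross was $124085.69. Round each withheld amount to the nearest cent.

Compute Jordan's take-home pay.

403(b): $6561.53 × 0.035 = $229.65
Taxable wages = $6561.53 − $229.65 = $6331.88
Federal withholding: $6331.88 × 0.18 = $1139.74
Municipal income tax: $6331.88 × 0.02 = $126.64
Medicare tax: only $128702.88 − $124085.69 = $4617.19 of this check is subject → $4617.19 × 0.02 = $92.34
Legal plan premium: $172.29
Total deductions = $229.65 + $1139.74 + $126.64 + $92.34 + $172.29 = $1760.66
Net pay = $6561.53 − $1760.66 = $4800.87

$4800.87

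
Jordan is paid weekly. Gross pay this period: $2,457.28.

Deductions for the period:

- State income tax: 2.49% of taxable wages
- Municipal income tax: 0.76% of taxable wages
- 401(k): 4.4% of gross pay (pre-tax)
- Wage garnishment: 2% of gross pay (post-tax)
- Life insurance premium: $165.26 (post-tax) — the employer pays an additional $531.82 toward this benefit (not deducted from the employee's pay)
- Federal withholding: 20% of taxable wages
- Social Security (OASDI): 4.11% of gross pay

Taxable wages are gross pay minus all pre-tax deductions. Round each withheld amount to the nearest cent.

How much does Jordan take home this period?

401(k): $2,457.28 × 0.044 = $108.12
Taxable wages = $2,457.28 − $108.12 = $2,349.16
State income tax: $2,349.16 × 0.0249 = $58.49
Federal withholding: $2,349.16 × 0.2 = $469.83
Municipal income tax: $2,349.16 × 0.0076 = $17.85
Social Security (OASDI): $2,457.28 × 0.0411 = $100.99
Wage garnishment: $2,457.28 × 0.02 = $49.15
Life insurance premium: $165.26
(Employer's $531.82 toward life insurance premium is not withheld from the employee.)
Total deductions = $108.12 + $58.49 + $469.83 + $17.85 + $100.99 + $49.15 + $165.26 = $969.69
Net pay = $2,457.28 − $969.69 = $1,487.59

$1,487.59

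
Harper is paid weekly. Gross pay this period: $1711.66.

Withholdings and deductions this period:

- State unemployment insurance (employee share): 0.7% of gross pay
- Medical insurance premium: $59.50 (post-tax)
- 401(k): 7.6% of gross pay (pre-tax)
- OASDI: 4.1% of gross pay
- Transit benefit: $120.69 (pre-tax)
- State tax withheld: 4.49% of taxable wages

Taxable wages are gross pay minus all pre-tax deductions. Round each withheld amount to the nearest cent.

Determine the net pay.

$1253.63

401(k): $1711.66 × 0.076 = $130.09
Transit benefit: $120.69
Pre-tax total = $130.09 + $120.69 = $250.78
Taxable wages = $1711.66 − $250.78 = $1460.88
State tax withheld: $1460.88 × 0.0449 = $65.59
State unemployment insurance (employee share): $1711.66 × 0.007 = $11.98
OASDI: $1711.66 × 0.041 = $70.18
Medical insurance premium: $59.50
Total deductions = $130.09 + $120.69 + $65.59 + $11.98 + $70.18 + $59.50 = $458.03
Net pay = $1711.66 − $458.03 = $1253.63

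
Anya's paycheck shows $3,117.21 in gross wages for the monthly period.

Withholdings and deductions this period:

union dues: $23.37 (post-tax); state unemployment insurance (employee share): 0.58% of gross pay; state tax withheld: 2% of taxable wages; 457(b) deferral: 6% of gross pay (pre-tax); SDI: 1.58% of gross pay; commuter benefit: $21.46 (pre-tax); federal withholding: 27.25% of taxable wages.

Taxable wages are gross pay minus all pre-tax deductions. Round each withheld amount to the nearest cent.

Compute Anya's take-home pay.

Commuter benefit: $21.46
457(b) deferral: $3,117.21 × 0.06 = $187.03
Pre-tax total = $21.46 + $187.03 = $208.49
Taxable wages = $3,117.21 − $208.49 = $2,908.72
State tax withheld: $2,908.72 × 0.02 = $58.17
Federal withholding: $2,908.72 × 0.2725 = $792.63
SDI: $3,117.21 × 0.0158 = $49.25
State unemployment insurance (employee share): $3,117.21 × 0.0058 = $18.08
Union dues: $23.37
Total deductions = $21.46 + $187.03 + $58.17 + $792.63 + $49.25 + $18.08 + $23.37 = $1,149.99
Net pay = $3,117.21 − $1,149.99 = $1,967.22

$1,967.22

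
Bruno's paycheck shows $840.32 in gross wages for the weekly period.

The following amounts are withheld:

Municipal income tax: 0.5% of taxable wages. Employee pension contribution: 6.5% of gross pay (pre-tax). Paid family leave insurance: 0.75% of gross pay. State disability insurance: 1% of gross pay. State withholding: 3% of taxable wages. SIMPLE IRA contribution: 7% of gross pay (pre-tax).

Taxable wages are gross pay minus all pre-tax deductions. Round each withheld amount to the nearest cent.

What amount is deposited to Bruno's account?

$686.74

Employee pension contribution: $840.32 × 0.065 = $54.62
SIMPLE IRA contribution: $840.32 × 0.07 = $58.82
Pre-tax total = $54.62 + $58.82 = $113.44
Taxable wages = $840.32 − $113.44 = $726.88
State withholding: $726.88 × 0.03 = $21.81
Municipal income tax: $726.88 × 0.005 = $3.63
State disability insurance: $840.32 × 0.01 = $8.40
Paid family leave insurance: $840.32 × 0.0075 = $6.30
Total deductions = $54.62 + $58.82 + $21.81 + $3.63 + $8.40 + $6.30 = $153.58
Net pay = $840.32 − $153.58 = $686.74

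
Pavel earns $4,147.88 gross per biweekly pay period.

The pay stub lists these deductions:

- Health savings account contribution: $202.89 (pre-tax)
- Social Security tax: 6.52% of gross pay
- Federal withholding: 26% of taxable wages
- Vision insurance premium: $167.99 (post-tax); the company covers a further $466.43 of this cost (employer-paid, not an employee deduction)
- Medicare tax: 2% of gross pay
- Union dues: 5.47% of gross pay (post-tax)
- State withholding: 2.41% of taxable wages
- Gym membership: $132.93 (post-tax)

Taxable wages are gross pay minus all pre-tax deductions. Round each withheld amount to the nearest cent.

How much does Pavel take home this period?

$1,943.01

Health savings account contribution: $202.89
Taxable wages = $4,147.88 − $202.89 = $3,944.99
Federal withholding: $3,944.99 × 0.26 = $1,025.70
State withholding: $3,944.99 × 0.0241 = $95.07
Medicare tax: $4,147.88 × 0.02 = $82.96
Social Security tax: $4,147.88 × 0.0652 = $270.44
Vision insurance premium: $167.99
Gym membership: $132.93
Union dues: $4,147.88 × 0.0547 = $226.89
(Employer's $466.43 toward vision insurance premium is not withheld from the employee.)
Total deductions = $202.89 + $1,025.70 + $95.07 + $82.96 + $270.44 + $167.99 + $132.93 + $226.89 = $2,204.87
Net pay = $4,147.88 − $2,204.87 = $1,943.01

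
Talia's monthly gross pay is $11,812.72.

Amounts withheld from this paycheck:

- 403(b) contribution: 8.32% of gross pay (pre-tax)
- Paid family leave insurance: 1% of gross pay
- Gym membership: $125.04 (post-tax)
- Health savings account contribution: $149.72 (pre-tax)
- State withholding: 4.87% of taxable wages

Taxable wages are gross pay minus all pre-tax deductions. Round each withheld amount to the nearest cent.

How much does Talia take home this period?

$9,916.89

Health savings account contribution: $149.72
403(b) contribution: $11,812.72 × 0.0832 = $982.82
Pre-tax total = $149.72 + $982.82 = $1,132.54
Taxable wages = $11,812.72 − $1,132.54 = $10,680.18
State withholding: $10,680.18 × 0.0487 = $520.12
Paid family leave insurance: $11,812.72 × 0.01 = $118.13
Gym membership: $125.04
Total deductions = $149.72 + $982.82 + $520.12 + $118.13 + $125.04 = $1,895.83
Net pay = $11,812.72 − $1,895.83 = $9,916.89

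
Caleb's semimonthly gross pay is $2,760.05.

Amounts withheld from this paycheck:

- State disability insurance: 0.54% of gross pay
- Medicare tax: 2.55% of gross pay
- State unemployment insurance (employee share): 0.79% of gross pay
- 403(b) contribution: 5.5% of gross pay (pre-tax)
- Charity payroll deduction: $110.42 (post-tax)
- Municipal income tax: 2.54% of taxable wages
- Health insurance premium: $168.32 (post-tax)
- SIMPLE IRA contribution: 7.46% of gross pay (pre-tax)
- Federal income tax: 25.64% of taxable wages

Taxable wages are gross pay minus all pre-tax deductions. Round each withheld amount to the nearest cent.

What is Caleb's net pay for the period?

SIMPLE IRA contribution: $2,760.05 × 0.0746 = $205.90
403(b) contribution: $2,760.05 × 0.055 = $151.80
Pre-tax total = $205.90 + $151.80 = $357.70
Taxable wages = $2,760.05 − $357.70 = $2,402.35
Federal income tax: $2,402.35 × 0.2564 = $615.96
Municipal income tax: $2,402.35 × 0.0254 = $61.02
State unemployment insurance (employee share): $2,760.05 × 0.0079 = $21.80
State disability insurance: $2,760.05 × 0.0054 = $14.90
Medicare tax: $2,760.05 × 0.0255 = $70.38
Health insurance premium: $168.32
Charity payroll deduction: $110.42
Total deductions = $205.90 + $151.80 + $615.96 + $61.02 + $21.80 + $14.90 + $70.38 + $168.32 + $110.42 = $1,420.50
Net pay = $2,760.05 − $1,420.50 = $1,339.55

$1,339.55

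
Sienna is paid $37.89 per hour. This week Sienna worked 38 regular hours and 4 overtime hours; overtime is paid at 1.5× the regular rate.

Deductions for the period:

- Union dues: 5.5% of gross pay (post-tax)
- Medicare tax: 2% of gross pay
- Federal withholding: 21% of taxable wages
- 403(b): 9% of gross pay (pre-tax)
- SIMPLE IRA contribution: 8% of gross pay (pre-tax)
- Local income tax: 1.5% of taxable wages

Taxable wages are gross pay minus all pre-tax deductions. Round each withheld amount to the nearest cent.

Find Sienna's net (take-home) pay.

Regular pay: 38 × $37.89 = $1439.82
Overtime pay: 4 × $37.89 × 1.5 = $227.34
Gross pay = $1439.82 + $227.34 = $1667.16
403(b): $1667.16 × 0.09 = $150.04
SIMPLE IRA contribution: $1667.16 × 0.08 = $133.37
Pre-tax total = $150.04 + $133.37 = $283.41
Taxable wages = $1667.16 − $283.41 = $1383.75
Federal withholding: $1383.75 × 0.21 = $290.59
Local income tax: $1383.75 × 0.015 = $20.76
Medicare tax: $1667.16 × 0.02 = $33.34
Union dues: $1667.16 × 0.055 = $91.69
Total deductions = $150.04 + $133.37 + $290.59 + $20.76 + $33.34 + $91.69 = $719.79
Net pay = $1667.16 − $719.79 = $947.37

$947.37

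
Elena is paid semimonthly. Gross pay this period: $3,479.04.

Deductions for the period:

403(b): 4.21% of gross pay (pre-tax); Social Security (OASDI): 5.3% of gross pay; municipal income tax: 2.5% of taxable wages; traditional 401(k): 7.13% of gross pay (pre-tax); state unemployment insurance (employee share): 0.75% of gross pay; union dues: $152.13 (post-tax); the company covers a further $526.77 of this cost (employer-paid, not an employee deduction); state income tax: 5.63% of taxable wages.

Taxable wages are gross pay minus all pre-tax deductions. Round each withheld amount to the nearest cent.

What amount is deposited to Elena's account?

$2,471.13

403(b): $3,479.04 × 0.0421 = $146.47
Traditional 401(k): $3,479.04 × 0.0713 = $248.06
Pre-tax total = $146.47 + $248.06 = $394.53
Taxable wages = $3,479.04 − $394.53 = $3,084.51
State income tax: $3,084.51 × 0.0563 = $173.66
Municipal income tax: $3,084.51 × 0.025 = $77.11
State unemployment insurance (employee share): $3,479.04 × 0.0075 = $26.09
Social Security (OASDI): $3,479.04 × 0.053 = $184.39
Union dues: $152.13
(Employer's $526.77 toward union dues is not withheld from the employee.)
Total deductions = $146.47 + $248.06 + $173.66 + $77.11 + $26.09 + $184.39 + $152.13 = $1,007.91
Net pay = $3,479.04 − $1,007.91 = $2,471.13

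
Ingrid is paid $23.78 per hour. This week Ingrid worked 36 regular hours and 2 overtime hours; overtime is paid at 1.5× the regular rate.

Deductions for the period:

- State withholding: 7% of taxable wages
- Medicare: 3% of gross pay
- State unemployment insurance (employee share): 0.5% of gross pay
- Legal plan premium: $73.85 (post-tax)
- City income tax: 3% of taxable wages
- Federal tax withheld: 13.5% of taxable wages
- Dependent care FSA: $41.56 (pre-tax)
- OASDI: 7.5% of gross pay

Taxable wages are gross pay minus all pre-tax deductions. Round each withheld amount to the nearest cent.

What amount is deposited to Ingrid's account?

$501.81

Regular pay: 36 × $23.78 = $856.08
Overtime pay: 2 × $23.78 × 1.5 = $71.34
Gross pay = $856.08 + $71.34 = $927.42
Dependent care FSA: $41.56
Taxable wages = $927.42 − $41.56 = $885.86
Federal tax withheld: $885.86 × 0.135 = $119.59
City income tax: $885.86 × 0.03 = $26.58
State withholding: $885.86 × 0.07 = $62.01
State unemployment insurance (employee share): $927.42 × 0.005 = $4.64
OASDI: $927.42 × 0.075 = $69.56
Medicare: $927.42 × 0.03 = $27.82
Legal plan premium: $73.85
Total deductions = $41.56 + $119.59 + $26.58 + $62.01 + $4.64 + $69.56 + $27.82 + $73.85 = $425.61
Net pay = $927.42 − $425.61 = $501.81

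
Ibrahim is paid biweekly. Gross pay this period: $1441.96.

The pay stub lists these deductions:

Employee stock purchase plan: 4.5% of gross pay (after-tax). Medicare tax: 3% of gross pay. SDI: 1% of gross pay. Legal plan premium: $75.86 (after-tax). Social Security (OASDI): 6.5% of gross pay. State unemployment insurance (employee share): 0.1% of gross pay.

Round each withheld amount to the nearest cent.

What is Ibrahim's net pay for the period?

$1148.36

Medicare tax: $1441.96 × 0.03 = $43.26
Social Security (OASDI): $1441.96 × 0.065 = $93.73
State unemployment insurance (employee share): $1441.96 × 0.001 = $1.44
SDI: $1441.96 × 0.01 = $14.42
Employee stock purchase plan: $1441.96 × 0.045 = $64.89
Legal plan premium: $75.86
Total deductions = $43.26 + $93.73 + $1.44 + $14.42 + $64.89 + $75.86 = $293.60
Net pay = $1441.96 − $293.60 = $1148.36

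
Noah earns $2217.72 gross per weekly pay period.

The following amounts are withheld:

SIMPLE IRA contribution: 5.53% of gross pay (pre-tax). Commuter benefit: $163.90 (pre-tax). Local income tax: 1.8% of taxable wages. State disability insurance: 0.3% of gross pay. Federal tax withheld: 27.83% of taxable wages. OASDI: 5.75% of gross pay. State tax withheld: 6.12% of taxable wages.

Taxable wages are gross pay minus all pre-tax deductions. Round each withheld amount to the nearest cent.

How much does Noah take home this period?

Commuter benefit: $163.90
SIMPLE IRA contribution: $2217.72 × 0.0553 = $122.64
Pre-tax total = $163.90 + $122.64 = $286.54
Taxable wages = $2217.72 − $286.54 = $1931.18
Local income tax: $1931.18 × 0.018 = $34.76
Federal tax withheld: $1931.18 × 0.2783 = $537.45
State tax withheld: $1931.18 × 0.0612 = $118.19
OASDI: $2217.72 × 0.0575 = $127.52
State disability insurance: $2217.72 × 0.003 = $6.65
Total deductions = $163.90 + $122.64 + $34.76 + $537.45 + $118.19 + $127.52 + $6.65 = $1111.11
Net pay = $2217.72 − $1111.11 = $1106.61

$1106.61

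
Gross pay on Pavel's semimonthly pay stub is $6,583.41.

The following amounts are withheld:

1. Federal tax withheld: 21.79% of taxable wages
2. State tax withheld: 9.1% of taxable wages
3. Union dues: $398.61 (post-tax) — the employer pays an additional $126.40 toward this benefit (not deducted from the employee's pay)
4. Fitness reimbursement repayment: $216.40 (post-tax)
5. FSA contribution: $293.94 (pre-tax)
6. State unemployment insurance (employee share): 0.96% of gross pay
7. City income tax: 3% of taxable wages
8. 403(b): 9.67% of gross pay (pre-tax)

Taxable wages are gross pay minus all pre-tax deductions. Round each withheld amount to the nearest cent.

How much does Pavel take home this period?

$3,058.88

403(b): $6,583.41 × 0.0967 = $636.62
FSA contribution: $293.94
Pre-tax total = $636.62 + $293.94 = $930.56
Taxable wages = $6,583.41 − $930.56 = $5,652.85
State tax withheld: $5,652.85 × 0.091 = $514.41
City income tax: $5,652.85 × 0.03 = $169.59
Federal tax withheld: $5,652.85 × 0.2179 = $1,231.76
State unemployment insurance (employee share): $6,583.41 × 0.0096 = $63.20
Fitness reimbursement repayment: $216.40
Union dues: $398.61
(Employer's $126.40 toward union dues is not withheld from the employee.)
Total deductions = $636.62 + $293.94 + $514.41 + $169.59 + $1,231.76 + $63.20 + $216.40 + $398.61 = $3,524.53
Net pay = $6,583.41 − $3,524.53 = $3,058.88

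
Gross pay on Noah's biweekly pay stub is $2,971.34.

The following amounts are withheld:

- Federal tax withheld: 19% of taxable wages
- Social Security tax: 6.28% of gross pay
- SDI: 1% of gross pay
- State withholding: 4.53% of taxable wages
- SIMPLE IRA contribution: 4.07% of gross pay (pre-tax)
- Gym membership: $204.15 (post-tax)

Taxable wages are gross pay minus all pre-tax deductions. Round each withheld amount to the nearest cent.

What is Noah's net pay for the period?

SIMPLE IRA contribution: $2,971.34 × 0.0407 = $120.93
Taxable wages = $2,971.34 − $120.93 = $2,850.41
State withholding: $2,850.41 × 0.0453 = $129.12
Federal tax withheld: $2,850.41 × 0.19 = $541.58
SDI: $2,971.34 × 0.01 = $29.71
Social Security tax: $2,971.34 × 0.0628 = $186.60
Gym membership: $204.15
Total deductions = $120.93 + $129.12 + $541.58 + $29.71 + $186.60 + $204.15 = $1,212.09
Net pay = $2,971.34 − $1,212.09 = $1,759.25

$1,759.25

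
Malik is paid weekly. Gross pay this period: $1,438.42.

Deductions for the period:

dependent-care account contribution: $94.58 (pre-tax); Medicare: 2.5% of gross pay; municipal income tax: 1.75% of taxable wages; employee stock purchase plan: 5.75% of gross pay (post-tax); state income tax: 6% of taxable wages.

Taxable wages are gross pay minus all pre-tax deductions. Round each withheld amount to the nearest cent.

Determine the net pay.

Dependent-care account contribution: $94.58
Taxable wages = $1,438.42 − $94.58 = $1,343.84
Municipal income tax: $1,343.84 × 0.0175 = $23.52
State income tax: $1,343.84 × 0.06 = $80.63
Medicare: $1,438.42 × 0.025 = $35.96
Employee stock purchase plan: $1,438.42 × 0.0575 = $82.71
Total deductions = $94.58 + $23.52 + $80.63 + $35.96 + $82.71 = $317.40
Net pay = $1,438.42 − $317.40 = $1,121.02

$1,121.02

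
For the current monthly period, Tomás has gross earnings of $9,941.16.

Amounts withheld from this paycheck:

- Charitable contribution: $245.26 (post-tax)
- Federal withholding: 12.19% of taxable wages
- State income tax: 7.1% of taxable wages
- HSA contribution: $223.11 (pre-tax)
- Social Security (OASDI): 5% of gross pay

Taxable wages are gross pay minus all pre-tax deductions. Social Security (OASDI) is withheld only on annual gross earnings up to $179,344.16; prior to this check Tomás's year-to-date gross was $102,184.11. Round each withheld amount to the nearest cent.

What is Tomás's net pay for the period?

$7,101.12

HSA contribution: $223.11
Taxable wages = $9,941.16 − $223.11 = $9,718.05
Federal withholding: $9,718.05 × 0.1219 = $1,184.63
State income tax: $9,718.05 × 0.071 = $689.98
Social Security (OASDI): cap not yet reached, full $9,941.16 is subject → $9,941.16 × 0.05 = $497.06
Charitable contribution: $245.26
Total deductions = $223.11 + $1,184.63 + $689.98 + $497.06 + $245.26 = $2,840.04
Net pay = $9,941.16 − $2,840.04 = $7,101.12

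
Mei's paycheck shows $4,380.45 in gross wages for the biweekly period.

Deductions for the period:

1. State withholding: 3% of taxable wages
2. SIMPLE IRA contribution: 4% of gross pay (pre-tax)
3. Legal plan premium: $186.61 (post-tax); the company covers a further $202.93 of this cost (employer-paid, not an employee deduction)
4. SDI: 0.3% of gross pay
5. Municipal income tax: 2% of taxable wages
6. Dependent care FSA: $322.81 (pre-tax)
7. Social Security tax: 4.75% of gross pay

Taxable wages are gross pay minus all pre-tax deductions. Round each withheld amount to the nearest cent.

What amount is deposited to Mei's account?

$3,280.48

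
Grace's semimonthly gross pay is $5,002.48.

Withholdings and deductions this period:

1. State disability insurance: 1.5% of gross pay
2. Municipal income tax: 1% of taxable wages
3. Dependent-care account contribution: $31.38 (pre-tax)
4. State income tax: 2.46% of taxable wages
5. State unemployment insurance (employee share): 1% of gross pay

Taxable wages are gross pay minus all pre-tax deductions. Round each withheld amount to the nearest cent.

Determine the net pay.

Dependent-care account contribution: $31.38
Taxable wages = $5,002.48 − $31.38 = $4,971.10
State income tax: $4,971.10 × 0.0246 = $122.29
Municipal income tax: $4,971.10 × 0.01 = $49.71
State unemployment insurance (employee share): $5,002.48 × 0.01 = $50.02
State disability insurance: $5,002.48 × 0.015 = $75.04
Total deductions = $31.38 + $122.29 + $49.71 + $50.02 + $75.04 = $328.44
Net pay = $5,002.48 − $328.44 = $4,674.04

$4,674.04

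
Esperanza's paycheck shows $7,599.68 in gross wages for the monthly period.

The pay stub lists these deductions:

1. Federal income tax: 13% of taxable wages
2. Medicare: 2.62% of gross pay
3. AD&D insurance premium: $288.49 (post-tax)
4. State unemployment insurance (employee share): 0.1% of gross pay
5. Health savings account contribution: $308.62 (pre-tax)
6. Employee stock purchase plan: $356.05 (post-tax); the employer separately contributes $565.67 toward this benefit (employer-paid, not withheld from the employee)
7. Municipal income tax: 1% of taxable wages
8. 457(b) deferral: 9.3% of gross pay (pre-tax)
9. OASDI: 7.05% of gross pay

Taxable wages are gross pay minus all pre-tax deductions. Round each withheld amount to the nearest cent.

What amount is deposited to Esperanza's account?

$4,275.46

Health savings account contribution: $308.62
457(b) deferral: $7,599.68 × 0.093 = $706.77
Pre-tax total = $308.62 + $706.77 = $1,015.39
Taxable wages = $7,599.68 − $1,015.39 = $6,584.29
Federal income tax: $6,584.29 × 0.13 = $855.96
Municipal income tax: $6,584.29 × 0.01 = $65.84
State unemployment insurance (employee share): $7,599.68 × 0.001 = $7.60
Medicare: $7,599.68 × 0.0262 = $199.11
OASDI: $7,599.68 × 0.0705 = $535.78
AD&D insurance premium: $288.49
Employee stock purchase plan: $356.05
(Employer's $565.67 toward employee stock purchase plan is not withheld from the employee.)
Total deductions = $308.62 + $706.77 + $855.96 + $65.84 + $7.60 + $199.11 + $535.78 + $288.49 + $356.05 = $3,324.22
Net pay = $7,599.68 − $3,324.22 = $4,275.46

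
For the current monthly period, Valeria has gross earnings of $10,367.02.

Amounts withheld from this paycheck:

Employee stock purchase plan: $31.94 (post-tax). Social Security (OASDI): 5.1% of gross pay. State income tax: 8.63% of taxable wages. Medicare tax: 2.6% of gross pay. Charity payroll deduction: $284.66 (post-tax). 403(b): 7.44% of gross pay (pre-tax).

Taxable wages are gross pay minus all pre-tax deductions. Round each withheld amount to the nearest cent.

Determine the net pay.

$7,652.74

403(b): $10,367.02 × 0.0744 = $771.31
Taxable wages = $10,367.02 − $771.31 = $9,595.71
State income tax: $9,595.71 × 0.0863 = $828.11
Social Security (OASDI): $10,367.02 × 0.051 = $528.72
Medicare tax: $10,367.02 × 0.026 = $269.54
Employee stock purchase plan: $31.94
Charity payroll deduction: $284.66
Total deductions = $771.31 + $828.11 + $528.72 + $269.54 + $31.94 + $284.66 = $2,714.28
Net pay = $10,367.02 − $2,714.28 = $7,652.74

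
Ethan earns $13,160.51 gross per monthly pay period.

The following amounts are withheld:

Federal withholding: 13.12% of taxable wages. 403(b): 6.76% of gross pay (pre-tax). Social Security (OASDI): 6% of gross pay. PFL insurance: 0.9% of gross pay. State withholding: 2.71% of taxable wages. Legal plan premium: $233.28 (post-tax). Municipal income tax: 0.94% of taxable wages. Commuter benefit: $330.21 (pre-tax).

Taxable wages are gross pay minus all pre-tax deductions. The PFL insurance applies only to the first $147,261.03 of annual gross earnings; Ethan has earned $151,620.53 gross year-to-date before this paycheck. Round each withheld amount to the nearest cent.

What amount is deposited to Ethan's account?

$8,915.30

Commuter benefit: $330.21
403(b): $13,160.51 × 0.0676 = $889.65
Pre-tax total = $330.21 + $889.65 = $1,219.86
Taxable wages = $13,160.51 − $1,219.86 = $11,940.65
Federal withholding: $11,940.65 × 0.1312 = $1,566.61
State withholding: $11,940.65 × 0.0271 = $323.59
Municipal income tax: $11,940.65 × 0.0094 = $112.24
PFL insurance: annual cap $147,261.03 already reached (YTD $151,620.53), so $0.00
Social Security (OASDI): $13,160.51 × 0.06 = $789.63
Legal plan premium: $233.28
Total deductions = $330.21 + $889.65 + $1,566.61 + $323.59 + $112.24 + $0.00 + $789.63 + $233.28 = $4,245.21
Net pay = $13,160.51 − $4,245.21 = $8,915.30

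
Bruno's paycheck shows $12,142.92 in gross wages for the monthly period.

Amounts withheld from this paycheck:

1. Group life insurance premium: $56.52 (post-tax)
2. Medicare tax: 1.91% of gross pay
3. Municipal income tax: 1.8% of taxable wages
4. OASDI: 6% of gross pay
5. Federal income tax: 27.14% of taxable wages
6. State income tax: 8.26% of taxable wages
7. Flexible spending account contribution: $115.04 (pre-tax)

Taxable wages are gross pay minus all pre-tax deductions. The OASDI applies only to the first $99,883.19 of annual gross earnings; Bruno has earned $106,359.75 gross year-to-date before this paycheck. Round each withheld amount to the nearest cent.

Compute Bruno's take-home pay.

Flexible spending account contribution: $115.04
Taxable wages = $12,142.92 − $115.04 = $12,027.88
State income tax: $12,027.88 × 0.0826 = $993.50
Federal income tax: $12,027.88 × 0.2714 = $3,264.37
Municipal income tax: $12,027.88 × 0.018 = $216.50
OASDI: annual cap $99,883.19 already reached (YTD $106,359.75), so $0.00
Medicare tax: $12,142.92 × 0.0191 = $231.93
Group life insurance premium: $56.52
Total deductions = $115.04 + $993.50 + $3,264.37 + $216.50 + $0.00 + $231.93 + $56.52 = $4,877.86
Net pay = $12,142.92 − $4,877.86 = $7,265.06

$7,265.06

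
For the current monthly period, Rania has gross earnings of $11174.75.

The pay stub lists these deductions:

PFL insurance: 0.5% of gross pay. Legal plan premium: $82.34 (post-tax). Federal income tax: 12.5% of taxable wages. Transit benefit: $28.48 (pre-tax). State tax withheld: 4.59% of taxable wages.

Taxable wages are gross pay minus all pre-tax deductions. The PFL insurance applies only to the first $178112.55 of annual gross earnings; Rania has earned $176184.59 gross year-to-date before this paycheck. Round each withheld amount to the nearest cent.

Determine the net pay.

$9149.40

Transit benefit: $28.48
Taxable wages = $11174.75 − $28.48 = $11146.27
State tax withheld: $11146.27 × 0.0459 = $511.61
Federal income tax: $11146.27 × 0.125 = $1393.28
PFL insurance: only $178112.55 − $176184.59 = $1927.96 of this check is subject → $1927.96 × 0.005 = $9.64
Legal plan premium: $82.34
Total deductions = $28.48 + $511.61 + $1393.28 + $9.64 + $82.34 = $2025.35
Net pay = $11174.75 − $2025.35 = $9149.40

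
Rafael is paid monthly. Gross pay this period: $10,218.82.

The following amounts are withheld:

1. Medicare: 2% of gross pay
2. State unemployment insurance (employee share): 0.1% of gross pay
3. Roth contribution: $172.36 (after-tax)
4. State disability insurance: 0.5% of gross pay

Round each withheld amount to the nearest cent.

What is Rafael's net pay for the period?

$9,780.77

Medicare: $10,218.82 × 0.02 = $204.38
State unemployment insurance (employee share): $10,218.82 × 0.001 = $10.22
State disability insurance: $10,218.82 × 0.005 = $51.09
Roth contribution: $172.36
Total deductions = $204.38 + $10.22 + $51.09 + $172.36 = $438.05
Net pay = $10,218.82 − $438.05 = $9,780.77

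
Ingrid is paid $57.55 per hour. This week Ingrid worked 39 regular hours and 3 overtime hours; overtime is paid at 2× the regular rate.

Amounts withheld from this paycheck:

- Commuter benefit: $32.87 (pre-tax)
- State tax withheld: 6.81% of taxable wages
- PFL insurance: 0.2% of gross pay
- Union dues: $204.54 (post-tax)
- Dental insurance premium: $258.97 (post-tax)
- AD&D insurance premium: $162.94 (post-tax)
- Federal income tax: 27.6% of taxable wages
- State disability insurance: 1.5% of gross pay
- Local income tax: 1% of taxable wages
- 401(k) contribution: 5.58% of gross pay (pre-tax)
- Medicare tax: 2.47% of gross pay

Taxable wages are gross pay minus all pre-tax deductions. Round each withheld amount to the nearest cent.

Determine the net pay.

$823.71

Regular pay: 39 × $57.55 = $2244.45
Overtime pay: 3 × $57.55 × 2 = $345.30
Gross pay = $2244.45 + $345.30 = $2589.75
401(k) contribution: $2589.75 × 0.0558 = $144.51
Commuter benefit: $32.87
Pre-tax total = $144.51 + $32.87 = $177.38
Taxable wages = $2589.75 − $177.38 = $2412.37
State tax withheld: $2412.37 × 0.0681 = $164.28
Federal income tax: $2412.37 × 0.276 = $665.81
Local income tax: $2412.37 × 0.01 = $24.12
State disability insurance: $2589.75 × 0.015 = $38.85
Medicare tax: $2589.75 × 0.0247 = $63.97
PFL insurance: $2589.75 × 0.002 = $5.18
Union dues: $204.54
Dental insurance premium: $258.97
AD&D insurance premium: $162.94
Total deductions = $144.51 + $32.87 + $164.28 + $665.81 + $24.12 + $38.85 + $63.97 + $5.18 + $204.54 + $258.97 + $162.94 = $1766.04
Net pay = $2589.75 − $1766.04 = $823.71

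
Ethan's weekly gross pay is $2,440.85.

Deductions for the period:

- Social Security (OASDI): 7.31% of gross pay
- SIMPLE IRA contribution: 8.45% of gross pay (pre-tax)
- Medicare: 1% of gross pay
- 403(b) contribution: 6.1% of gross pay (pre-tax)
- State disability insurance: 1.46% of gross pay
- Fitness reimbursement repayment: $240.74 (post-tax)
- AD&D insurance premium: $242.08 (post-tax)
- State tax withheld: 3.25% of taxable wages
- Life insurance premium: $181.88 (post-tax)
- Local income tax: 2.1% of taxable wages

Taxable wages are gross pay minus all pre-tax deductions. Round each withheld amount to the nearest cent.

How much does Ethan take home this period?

$1,070.94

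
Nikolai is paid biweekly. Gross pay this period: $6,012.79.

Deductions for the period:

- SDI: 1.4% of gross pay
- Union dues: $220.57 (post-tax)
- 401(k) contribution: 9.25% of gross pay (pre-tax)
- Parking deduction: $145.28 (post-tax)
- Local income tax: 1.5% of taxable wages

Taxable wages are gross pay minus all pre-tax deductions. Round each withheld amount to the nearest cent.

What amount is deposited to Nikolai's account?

$4,924.73

401(k) contribution: $6,012.79 × 0.0925 = $556.18
Taxable wages = $6,012.79 − $556.18 = $5,456.61
Local income tax: $5,456.61 × 0.015 = $81.85
SDI: $6,012.79 × 0.014 = $84.18
Parking deduction: $145.28
Union dues: $220.57
Total deductions = $556.18 + $81.85 + $84.18 + $145.28 + $220.57 = $1,088.06
Net pay = $6,012.79 − $1,088.06 = $4,924.73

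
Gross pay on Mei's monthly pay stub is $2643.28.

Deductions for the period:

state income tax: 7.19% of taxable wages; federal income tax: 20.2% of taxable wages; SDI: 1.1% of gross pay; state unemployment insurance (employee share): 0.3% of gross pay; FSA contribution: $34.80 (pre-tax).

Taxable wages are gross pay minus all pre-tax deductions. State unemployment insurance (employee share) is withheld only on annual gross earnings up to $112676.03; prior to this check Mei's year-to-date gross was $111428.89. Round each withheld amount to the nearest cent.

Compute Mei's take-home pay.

$1861.20

FSA contribution: $34.80
Taxable wages = $2643.28 − $34.80 = $2608.48
State income tax: $2608.48 × 0.0719 = $187.55
Federal income tax: $2608.48 × 0.202 = $526.91
SDI: $2643.28 × 0.011 = $29.08
State unemployment insurance (employee share): only $112676.03 − $111428.89 = $1247.14 of this check is subject → $1247.14 × 0.003 = $3.74
Total deductions = $34.80 + $187.55 + $526.91 + $29.08 + $3.74 = $782.08
Net pay = $2643.28 − $782.08 = $1861.20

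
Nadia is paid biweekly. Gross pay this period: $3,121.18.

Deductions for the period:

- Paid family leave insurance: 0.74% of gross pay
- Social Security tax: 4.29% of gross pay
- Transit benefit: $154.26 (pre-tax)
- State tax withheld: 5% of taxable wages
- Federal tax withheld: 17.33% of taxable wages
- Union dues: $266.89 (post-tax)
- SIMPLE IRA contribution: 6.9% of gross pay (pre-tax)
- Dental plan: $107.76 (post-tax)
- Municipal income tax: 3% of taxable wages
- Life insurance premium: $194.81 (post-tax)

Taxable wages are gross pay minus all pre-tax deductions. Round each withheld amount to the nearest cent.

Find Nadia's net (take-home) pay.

Transit benefit: $154.26
SIMPLE IRA contribution: $3,121.18 × 0.069 = $215.36
Pre-tax total = $154.26 + $215.36 = $369.62
Taxable wages = $3,121.18 − $369.62 = $2,751.56
Municipal income tax: $2,751.56 × 0.03 = $82.55
State tax withheld: $2,751.56 × 0.05 = $137.58
Federal tax withheld: $2,751.56 × 0.1733 = $476.85
Social Security tax: $3,121.18 × 0.0429 = $133.90
Paid family leave insurance: $3,121.18 × 0.0074 = $23.10
Dental plan: $107.76
Life insurance premium: $194.81
Union dues: $266.89
Total deductions = $154.26 + $215.36 + $82.55 + $137.58 + $476.85 + $133.90 + $23.10 + $107.76 + $194.81 + $266.89 = $1,793.06
Net pay = $3,121.18 − $1,793.06 = $1,328.12

$1,328.12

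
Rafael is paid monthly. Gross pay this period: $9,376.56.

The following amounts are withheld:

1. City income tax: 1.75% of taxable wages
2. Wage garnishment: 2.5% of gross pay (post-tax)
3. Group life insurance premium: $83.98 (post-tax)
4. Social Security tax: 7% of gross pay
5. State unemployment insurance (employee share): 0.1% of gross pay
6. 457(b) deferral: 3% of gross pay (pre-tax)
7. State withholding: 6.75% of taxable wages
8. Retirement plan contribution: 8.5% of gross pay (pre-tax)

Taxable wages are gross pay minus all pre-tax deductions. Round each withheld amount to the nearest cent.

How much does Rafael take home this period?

Retirement plan contribution: $9,376.56 × 0.085 = $797.01
457(b) deferral: $9,376.56 × 0.03 = $281.30
Pre-tax total = $797.01 + $281.30 = $1,078.31
Taxable wages = $9,376.56 − $1,078.31 = $8,298.25
City income tax: $8,298.25 × 0.0175 = $145.22
State withholding: $8,298.25 × 0.0675 = $560.13
State unemployment insurance (employee share): $9,376.56 × 0.001 = $9.38
Social Security tax: $9,376.56 × 0.07 = $656.36
Wage garnishment: $9,376.56 × 0.025 = $234.41
Group life insurance premium: $83.98
Total deductions = $797.01 + $281.30 + $145.22 + $560.13 + $9.38 + $656.36 + $234.41 + $83.98 = $2,767.79
Net pay = $9,376.56 − $2,767.79 = $6,608.77

$6,608.77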